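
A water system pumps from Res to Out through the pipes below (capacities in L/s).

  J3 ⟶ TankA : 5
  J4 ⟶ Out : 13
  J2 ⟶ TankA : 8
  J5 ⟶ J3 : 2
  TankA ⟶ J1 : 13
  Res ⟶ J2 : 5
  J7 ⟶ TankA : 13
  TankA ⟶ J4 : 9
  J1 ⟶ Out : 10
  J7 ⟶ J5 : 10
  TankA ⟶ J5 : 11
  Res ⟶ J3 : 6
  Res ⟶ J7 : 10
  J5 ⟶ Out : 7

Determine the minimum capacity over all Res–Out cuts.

20

Augment Res→J7→J5→Out: bottleneck 7, flow now 7.
Augment Res→J3→TankA→J4→Out: bottleneck 5, flow now 12.
Augment Res→J2→TankA→J4→Out: bottleneck 4, flow now 16.
Augment Res→J2→TankA→J1→Out: bottleneck 1, flow now 17.
Augment Res→J7→TankA→J1→Out: bottleneck 3, flow now 20.
No augmenting path remains; maximum flow = 20.
By max-flow min-cut, the minimum cut capacity equals the max flow.
In the residual graph, reachable from Res: {Res, J3}.
Min-cut edges: Res→J2 (5), Res→J7 (10), J3→TankA (5); capacity 5 + 10 + 5 = 20.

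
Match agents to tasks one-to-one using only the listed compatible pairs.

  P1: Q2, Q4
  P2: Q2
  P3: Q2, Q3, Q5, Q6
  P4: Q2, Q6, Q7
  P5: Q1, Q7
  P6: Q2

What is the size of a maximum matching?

Unit-capacity flow: source→left, listed edges, right→sink; max matching = max flow.
Augmenting path P1→Q2 (+1); matched 1.
Augmenting path P3→Q3 (+1); matched 2.
Augmenting path P4→Q6 (+1); matched 3.
Augmenting path P5→Q1 (+1); matched 4.
Augmenting path P2→Q2→P1→Q4 (+1); matched 5.
No augmenting path remains; maximum matching = 5.
König certificate: {P1, P3, P4, P5, Q2} is a vertex cover of size 5 (every listed pair touches it), so no matching can be larger.

5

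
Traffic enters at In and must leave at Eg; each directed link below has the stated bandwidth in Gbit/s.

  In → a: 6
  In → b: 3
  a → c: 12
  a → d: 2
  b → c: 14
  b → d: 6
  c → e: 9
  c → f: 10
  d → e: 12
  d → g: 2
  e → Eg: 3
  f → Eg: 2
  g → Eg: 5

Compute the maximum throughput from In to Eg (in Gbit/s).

7

Augment In→a→c→e→Eg: bottleneck 3, flow now 3.
Augment In→a→c→f→Eg: bottleneck 2, flow now 5.
Augment In→a→d→g→Eg: bottleneck 1, flow now 6.
Augment In→b→d→g→Eg: bottleneck 1, flow now 7.
No augmenting path remains; maximum flow = 7.
In the residual graph, reachable from In: {In, a, b, c, d, e, f}.
Min-cut edges: d→g (2), e→Eg (3), f→Eg (2); capacity 2 + 3 + 2 = 7.
This cut is saturated, so no flow can exceed 7.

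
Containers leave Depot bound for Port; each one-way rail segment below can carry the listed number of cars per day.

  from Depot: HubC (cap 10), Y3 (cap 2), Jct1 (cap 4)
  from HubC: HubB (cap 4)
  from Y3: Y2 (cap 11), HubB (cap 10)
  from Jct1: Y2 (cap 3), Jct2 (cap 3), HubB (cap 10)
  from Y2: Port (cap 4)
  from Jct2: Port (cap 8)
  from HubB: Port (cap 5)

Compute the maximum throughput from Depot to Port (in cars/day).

10

Augment Depot→HubC→HubB→Port: bottleneck 4, flow now 4.
Augment Depot→Y3→Y2→Port: bottleneck 2, flow now 6.
Augment Depot→Jct1→Y2→Port: bottleneck 2, flow now 8.
Augment Depot→Jct1→Jct2→Port: bottleneck 2, flow now 10.
No augmenting path remains; maximum flow = 10.
In the residual graph, reachable from Depot: {Depot, HubC}.
Min-cut edges: Depot→Y3 (2), Depot→Jct1 (4), HubC→HubB (4); capacity 2 + 4 + 4 = 10.
This cut is saturated, so no flow can exceed 10.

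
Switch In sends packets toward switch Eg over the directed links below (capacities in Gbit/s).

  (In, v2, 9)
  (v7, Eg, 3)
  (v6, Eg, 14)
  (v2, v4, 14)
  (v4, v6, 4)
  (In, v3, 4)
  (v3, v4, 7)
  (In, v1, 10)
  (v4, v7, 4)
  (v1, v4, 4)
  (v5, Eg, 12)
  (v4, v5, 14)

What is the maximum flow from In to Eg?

17

Augment In→v1→v4→v5→Eg: bottleneck 4, flow now 4.
Augment In→v2→v4→v5→Eg: bottleneck 8, flow now 12.
Augment In→v2→v4→v6→Eg: bottleneck 1, flow now 13.
Augment In→v3→v4→v6→Eg: bottleneck 3, flow now 16.
Augment In→v3→v4→v7→Eg: bottleneck 1, flow now 17.
No augmenting path remains; maximum flow = 17.
In the residual graph, reachable from In: {In, v1}.
Min-cut edges: In→v2 (9), In→v3 (4), v1→v4 (4); capacity 9 + 4 + 4 = 17.
This cut is saturated, so no flow can exceed 17.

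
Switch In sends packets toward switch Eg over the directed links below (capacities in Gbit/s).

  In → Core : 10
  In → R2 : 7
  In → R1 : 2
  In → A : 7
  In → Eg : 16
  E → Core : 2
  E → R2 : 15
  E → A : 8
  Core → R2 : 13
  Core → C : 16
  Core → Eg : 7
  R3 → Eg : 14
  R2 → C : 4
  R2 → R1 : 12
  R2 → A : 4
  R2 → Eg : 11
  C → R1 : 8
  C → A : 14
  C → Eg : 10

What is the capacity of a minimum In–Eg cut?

33

Augment In→Eg: bottleneck 16, flow now 16.
Augment In→Core→Eg: bottleneck 7, flow now 23.
Augment In→R2→Eg: bottleneck 7, flow now 30.
Augment In→Core→R2→Eg: bottleneck 3, flow now 33.
No augmenting path remains; maximum flow = 33.
By max-flow min-cut, the minimum cut capacity equals the max flow.
In the residual graph, reachable from In: {In, R1, A}.
Min-cut edges: In→Core (10), In→R2 (7), In→Eg (16); capacity 10 + 7 + 16 = 33.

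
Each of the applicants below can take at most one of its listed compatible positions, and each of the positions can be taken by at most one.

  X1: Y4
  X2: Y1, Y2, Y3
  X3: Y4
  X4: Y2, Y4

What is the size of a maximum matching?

3

Unit-capacity flow: source→left, listed edges, right→sink; max matching = max flow.
Augmenting path X1→Y4 (+1); matched 1.
Augmenting path X2→Y1 (+1); matched 2.
Augmenting path X4→Y2 (+1); matched 3.
No augmenting path remains; maximum matching = 3.
König certificate: {X2, X4, Y4} is a vertex cover of size 3 (every listed pair touches it), so no matching can be larger.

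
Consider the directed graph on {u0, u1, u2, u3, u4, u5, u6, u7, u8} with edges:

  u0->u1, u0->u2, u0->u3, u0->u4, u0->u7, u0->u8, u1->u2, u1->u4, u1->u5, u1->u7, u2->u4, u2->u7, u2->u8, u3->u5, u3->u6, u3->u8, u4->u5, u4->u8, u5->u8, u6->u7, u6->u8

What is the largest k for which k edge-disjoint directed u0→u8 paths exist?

5

Assign every edge capacity 1; by Menger, the answer equals the max flow.
Path u0→u8 (+1); total 1.
Path u0→u2→u8 (+1); total 2.
Path u0→u3→u8 (+1); total 3.
Path u0→u4→u8 (+1); total 4.
Path u0→u1→u5→u8 (+1); total 5.
No residual u0→u8 path; max flow = 5.
Certifying cut of size 5: {u0→u1, u0→u2, u0→u3, u0→u4, u0→u8}.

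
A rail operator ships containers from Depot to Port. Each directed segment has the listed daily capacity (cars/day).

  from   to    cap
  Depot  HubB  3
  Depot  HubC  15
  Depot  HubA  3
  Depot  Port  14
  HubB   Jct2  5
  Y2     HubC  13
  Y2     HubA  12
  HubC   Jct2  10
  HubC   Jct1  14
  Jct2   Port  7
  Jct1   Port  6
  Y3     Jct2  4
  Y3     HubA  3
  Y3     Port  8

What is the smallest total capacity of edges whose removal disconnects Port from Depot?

Augment Depot→Port: bottleneck 14, flow now 14.
Augment Depot→HubB→Jct2→Port: bottleneck 3, flow now 17.
Augment Depot→HubC→Jct2→Port: bottleneck 4, flow now 21.
Augment Depot→HubC→Jct1→Port: bottleneck 6, flow now 27.
No augmenting path remains; maximum flow = 27.
By max-flow min-cut, the minimum cut capacity equals the max flow.
In the residual graph, reachable from Depot: {Depot, HubB, HubC, Jct2, Jct1, HubA}.
Min-cut edges: Depot→Port (14), Jct2→Port (7), Jct1→Port (6); capacity 14 + 7 + 6 = 27.

27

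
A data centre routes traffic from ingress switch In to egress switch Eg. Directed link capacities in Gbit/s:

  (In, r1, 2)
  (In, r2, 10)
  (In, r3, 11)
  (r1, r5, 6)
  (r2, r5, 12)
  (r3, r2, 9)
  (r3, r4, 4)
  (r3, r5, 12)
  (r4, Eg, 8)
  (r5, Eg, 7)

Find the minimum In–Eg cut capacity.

Augment In→r1→r5→Eg: bottleneck 2, flow now 2.
Augment In→r2→r5→Eg: bottleneck 5, flow now 7.
Augment In→r3→r4→Eg: bottleneck 4, flow now 11.
No augmenting path remains; maximum flow = 11.
By max-flow min-cut, the minimum cut capacity equals the max flow.
In the residual graph, reachable from In: {In, r1, r2, r3, r5}.
Min-cut edges: r3→r4 (4), r5→Eg (7); capacity 4 + 7 = 11.

11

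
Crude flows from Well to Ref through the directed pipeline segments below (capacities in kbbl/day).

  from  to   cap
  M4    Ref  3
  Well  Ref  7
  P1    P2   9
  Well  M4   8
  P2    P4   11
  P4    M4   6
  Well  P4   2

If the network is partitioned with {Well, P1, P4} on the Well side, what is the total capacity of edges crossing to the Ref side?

30

Edges leaving {Well, P1, P4}: Well→M4 (8), Well→Ref (7), P1→P2 (9), P4→M4 (6).
Cut capacity = 8 + 7 + 9 + 6 = 30.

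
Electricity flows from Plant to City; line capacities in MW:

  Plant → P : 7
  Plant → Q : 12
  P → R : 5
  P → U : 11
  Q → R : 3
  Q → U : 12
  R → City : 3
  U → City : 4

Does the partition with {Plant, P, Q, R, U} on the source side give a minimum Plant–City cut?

Yes — it is a minimum cut (capacity 7).

Given cut capacity: 3 + 4 = 7.
Augment Plant→P→R→City: bottleneck 3, flow now 3.
Augment Plant→P→U→City: bottleneck 4, flow now 7.
No augmenting path remains; maximum flow = 7.
Cut capacity 7 equals the max flow, so it is a minimum cut.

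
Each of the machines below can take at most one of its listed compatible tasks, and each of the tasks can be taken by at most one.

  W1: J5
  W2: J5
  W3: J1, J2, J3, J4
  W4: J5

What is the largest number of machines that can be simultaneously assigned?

Unit-capacity flow: source→left, listed edges, right→sink; max matching = max flow.
Augmenting path W1→J5 (+1); matched 1.
Augmenting path W3→J1 (+1); matched 2.
No augmenting path remains; maximum matching = 2.
König certificate: {W3, J5} is a vertex cover of size 2 (every listed pair touches it), so no matching can be larger.

2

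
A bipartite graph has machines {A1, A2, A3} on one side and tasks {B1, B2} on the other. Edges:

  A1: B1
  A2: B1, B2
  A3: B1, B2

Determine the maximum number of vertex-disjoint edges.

Unit-capacity flow: source→left, listed edges, right→sink; max matching = max flow.
Augmenting path A1→B1 (+1); matched 1.
Augmenting path A2→B2 (+1); matched 2.
No augmenting path remains; maximum matching = 2.
König certificate: {B1, B2} is a vertex cover of size 2 (every listed pair touches it), so no matching can be larger.

2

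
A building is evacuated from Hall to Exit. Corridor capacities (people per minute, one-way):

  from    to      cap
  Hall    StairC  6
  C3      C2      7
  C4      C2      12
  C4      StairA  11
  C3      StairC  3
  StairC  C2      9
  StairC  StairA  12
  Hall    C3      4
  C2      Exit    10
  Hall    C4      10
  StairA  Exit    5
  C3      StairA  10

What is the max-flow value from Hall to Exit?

Augment Hall→C4→StairA→Exit: bottleneck 5, flow now 5.
Augment Hall→C4→C2→Exit: bottleneck 5, flow now 10.
Augment Hall→C3→C2→Exit: bottleneck 4, flow now 14.
Augment Hall→StairC→C2→Exit: bottleneck 1, flow now 15.
No augmenting path remains; maximum flow = 15.
In the residual graph, reachable from Hall: {Hall, C4, C3, StairC, StairA, C2}.
Min-cut edges: StairA→Exit (5), C2→Exit (10); capacity 5 + 10 = 15.
This cut is saturated, so no flow can exceed 15.

15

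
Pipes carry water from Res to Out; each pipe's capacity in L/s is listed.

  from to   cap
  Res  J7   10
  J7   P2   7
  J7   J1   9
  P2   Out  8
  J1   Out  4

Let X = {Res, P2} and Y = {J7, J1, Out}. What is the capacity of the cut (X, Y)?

Edges leaving {Res, P2}: Res→J7 (10), P2→Out (8).
Cut capacity = 10 + 8 = 18.

18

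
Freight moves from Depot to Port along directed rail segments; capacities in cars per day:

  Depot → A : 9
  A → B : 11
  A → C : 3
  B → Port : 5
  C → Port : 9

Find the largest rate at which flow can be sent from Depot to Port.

Augment Depot→A→B→Port: bottleneck 5, flow now 5.
Augment Depot→A→C→Port: bottleneck 3, flow now 8.
No augmenting path remains; maximum flow = 8.
In the residual graph, reachable from Depot: {Depot, A, B}.
Min-cut edges: A→C (3), B→Port (5); capacity 3 + 5 = 8.
This cut is saturated, so no flow can exceed 8.

8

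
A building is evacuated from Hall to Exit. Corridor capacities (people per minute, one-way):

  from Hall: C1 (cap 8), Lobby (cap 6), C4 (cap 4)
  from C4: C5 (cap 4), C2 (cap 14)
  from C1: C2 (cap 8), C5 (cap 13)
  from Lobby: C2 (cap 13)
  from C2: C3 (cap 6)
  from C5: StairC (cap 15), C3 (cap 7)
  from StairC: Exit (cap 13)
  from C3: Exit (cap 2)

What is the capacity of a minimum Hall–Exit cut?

Augment Hall→C4→C2→C3→Exit: bottleneck 2, flow now 2.
Augment Hall→C4→C5→StairC→Exit: bottleneck 2, flow now 4.
Augment Hall→C1→C5→StairC→Exit: bottleneck 8, flow now 12.
Augment Hall→Lobby→C2→C4→C5→StairC→Exit: bottleneck 2, flow now 14. (uses reverse residual edge)
No augmenting path remains; maximum flow = 14.
By max-flow min-cut, the minimum cut capacity equals the max flow.
In the residual graph, reachable from Hall: {Hall, Lobby, C2, C3}.
Min-cut edges: Hall→C4 (4), Hall→C1 (8), C3→Exit (2); capacity 4 + 8 + 2 = 14.

14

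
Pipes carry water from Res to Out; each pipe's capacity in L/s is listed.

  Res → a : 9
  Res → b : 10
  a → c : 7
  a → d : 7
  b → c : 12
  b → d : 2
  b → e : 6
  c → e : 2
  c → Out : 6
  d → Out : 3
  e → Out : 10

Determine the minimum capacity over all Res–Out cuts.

Augment Res→a→c→Out: bottleneck 6, flow now 6.
Augment Res→a→d→Out: bottleneck 3, flow now 9.
Augment Res→b→e→Out: bottleneck 6, flow now 15.
Augment Res→b→c→e→Out: bottleneck 2, flow now 17.
No augmenting path remains; maximum flow = 17.
By max-flow min-cut, the minimum cut capacity equals the max flow.
In the residual graph, reachable from Res: {Res, a, b, c, d}.
Min-cut edges: b→e (6), c→e (2), c→Out (6), d→Out (3); capacity 6 + 2 + 6 + 3 = 17.

17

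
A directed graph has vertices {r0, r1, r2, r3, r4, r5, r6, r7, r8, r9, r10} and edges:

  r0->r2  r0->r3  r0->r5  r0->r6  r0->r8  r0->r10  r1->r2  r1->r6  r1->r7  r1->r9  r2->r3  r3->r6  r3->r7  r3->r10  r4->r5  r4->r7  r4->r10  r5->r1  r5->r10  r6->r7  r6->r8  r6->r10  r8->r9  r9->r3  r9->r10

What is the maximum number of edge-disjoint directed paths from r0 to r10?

5

Assign every edge capacity 1; by Menger, the answer equals the max flow.
Path r0→r10 (+1); total 1.
Path r0→r3→r10 (+1); total 2.
Path r0→r5→r10 (+1); total 3.
Path r0→r6→r10 (+1); total 4.
Path r0→r8→r9→r10 (+1); total 5.
No residual r0→r10 path; max flow = 5.
Certifying cut of size 5: {r0→r10, r0→r5, r3→r10, r6→r10, r8→r9}.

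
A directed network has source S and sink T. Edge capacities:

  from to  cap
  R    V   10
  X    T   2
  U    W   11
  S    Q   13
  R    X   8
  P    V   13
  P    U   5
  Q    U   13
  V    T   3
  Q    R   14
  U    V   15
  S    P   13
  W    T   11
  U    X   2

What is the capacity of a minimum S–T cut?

16

Augment S→P→V→T: bottleneck 3, flow now 3.
Augment S→P→U→W→T: bottleneck 5, flow now 8.
Augment S→Q→R→X→T: bottleneck 2, flow now 10.
Augment S→Q→U→W→T: bottleneck 6, flow now 16.
No augmenting path remains; maximum flow = 16.
By max-flow min-cut, the minimum cut capacity equals the max flow.
In the residual graph, reachable from S: {S, P, Q, R, U, V, X}.
Min-cut edges: U→W (11), V→T (3), X→T (2); capacity 11 + 3 + 2 = 16.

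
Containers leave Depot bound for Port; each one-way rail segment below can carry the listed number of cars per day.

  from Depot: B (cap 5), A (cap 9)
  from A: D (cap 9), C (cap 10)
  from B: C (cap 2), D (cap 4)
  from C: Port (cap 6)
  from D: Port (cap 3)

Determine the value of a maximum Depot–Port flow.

Augment Depot→A→C→Port: bottleneck 6, flow now 6.
Augment Depot→A→D→Port: bottleneck 3, flow now 9.
No augmenting path remains; maximum flow = 9.
In the residual graph, reachable from Depot: {Depot, A, B, C, D}.
Min-cut edges: C→Port (6), D→Port (3); capacity 6 + 3 = 9.
This cut is saturated, so no flow can exceed 9.

9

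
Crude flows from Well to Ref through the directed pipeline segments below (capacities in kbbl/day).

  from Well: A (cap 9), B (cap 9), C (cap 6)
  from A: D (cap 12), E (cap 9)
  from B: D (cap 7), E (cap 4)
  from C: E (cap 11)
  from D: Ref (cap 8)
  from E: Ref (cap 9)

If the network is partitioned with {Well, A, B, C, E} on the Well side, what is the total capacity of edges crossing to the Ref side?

Edges leaving {Well, A, B, C, E}: A→D (12), B→D (7), E→Ref (9).
Cut capacity = 12 + 7 + 9 = 28.

28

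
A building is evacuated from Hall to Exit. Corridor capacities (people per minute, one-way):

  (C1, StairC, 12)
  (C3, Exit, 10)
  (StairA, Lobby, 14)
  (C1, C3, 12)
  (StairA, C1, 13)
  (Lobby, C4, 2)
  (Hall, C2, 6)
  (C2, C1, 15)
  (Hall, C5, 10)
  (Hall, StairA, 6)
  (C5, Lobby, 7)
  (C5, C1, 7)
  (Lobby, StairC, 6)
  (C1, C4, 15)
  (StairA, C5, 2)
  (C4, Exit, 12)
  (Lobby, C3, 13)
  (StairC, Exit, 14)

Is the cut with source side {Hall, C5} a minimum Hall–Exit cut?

No — its capacity is 26, but the minimum cut has capacity 22.

Given cut capacity: 6 + 6 + 7 + 7 = 26.
Augment Hall→C2→C1→C3→Exit: bottleneck 6, flow now 6.
Augment Hall→StairA→Lobby→C3→Exit: bottleneck 4, flow now 10.
Augment Hall→StairA→Lobby→C4→Exit: bottleneck 2, flow now 12.
Augment Hall→C5→Lobby→StairC→Exit: bottleneck 6, flow now 18.
Augment Hall→C5→C1→C4→Exit: bottleneck 4, flow now 22.
No augmenting path remains; maximum flow = 22.
In the residual graph, reachable from Hall: {Hall}.
Min-cut edges: Hall→C2 (6), Hall→StairA (6), Hall→C5 (10); capacity 6 + 6 + 10 = 22.
Cut capacity 26 exceeds the max flow 22, so it is not minimum.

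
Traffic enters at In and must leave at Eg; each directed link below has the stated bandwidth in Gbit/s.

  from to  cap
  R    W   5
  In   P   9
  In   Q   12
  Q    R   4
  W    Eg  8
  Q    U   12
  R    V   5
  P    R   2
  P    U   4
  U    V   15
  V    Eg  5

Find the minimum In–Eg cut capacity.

Augment In→P→R→V→Eg: bottleneck 2, flow now 2.
Augment In→P→U→V→Eg: bottleneck 3, flow now 5.
Augment In→Q→R→W→Eg: bottleneck 4, flow now 9.
Augment In→P→U→V→R→W→Eg: bottleneck 1, flow now 10. (uses reverse residual edge)
No augmenting path remains; maximum flow = 10.
By max-flow min-cut, the minimum cut capacity equals the max flow.
In the residual graph, reachable from In: {In, P, Q, R, U, V}.
Min-cut edges: R→W (5), V→Eg (5); capacity 5 + 5 = 10.

10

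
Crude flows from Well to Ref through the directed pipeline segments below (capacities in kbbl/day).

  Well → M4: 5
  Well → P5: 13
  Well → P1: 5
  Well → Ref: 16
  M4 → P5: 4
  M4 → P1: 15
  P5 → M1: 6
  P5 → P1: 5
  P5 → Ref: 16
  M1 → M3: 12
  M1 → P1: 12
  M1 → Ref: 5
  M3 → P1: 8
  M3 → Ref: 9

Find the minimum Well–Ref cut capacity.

Augment Well→Ref: bottleneck 16, flow now 16.
Augment Well→P5→Ref: bottleneck 13, flow now 29.
Augment Well→M4→P5→Ref: bottleneck 3, flow now 32.
Augment Well→M4→P5→M1→Ref: bottleneck 1, flow now 33.
No augmenting path remains; maximum flow = 33.
By max-flow min-cut, the minimum cut capacity equals the max flow.
In the residual graph, reachable from Well: {Well, M4, P1}.
Min-cut edges: Well→P5 (13), Well→Ref (16), M4→P5 (4); capacity 13 + 16 + 4 = 33.

33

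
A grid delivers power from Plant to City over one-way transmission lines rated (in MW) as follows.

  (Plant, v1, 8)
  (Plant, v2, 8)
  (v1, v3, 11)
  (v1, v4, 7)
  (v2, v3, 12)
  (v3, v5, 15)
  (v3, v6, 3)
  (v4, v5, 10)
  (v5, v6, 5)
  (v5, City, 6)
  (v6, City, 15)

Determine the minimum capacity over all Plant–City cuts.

14

Augment Plant→v1→v3→v5→City: bottleneck 6, flow now 6.
Augment Plant→v1→v3→v6→City: bottleneck 2, flow now 8.
Augment Plant→v2→v3→v6→City: bottleneck 1, flow now 9.
Augment Plant→v2→v3→v5→v6→City: bottleneck 5, flow now 14.
No augmenting path remains; maximum flow = 14.
By max-flow min-cut, the minimum cut capacity equals the max flow.
In the residual graph, reachable from Plant: {Plant, v1, v2, v3, v4, v5}.
Min-cut edges: v3→v6 (3), v5→v6 (5), v5→City (6); capacity 3 + 5 + 6 = 14.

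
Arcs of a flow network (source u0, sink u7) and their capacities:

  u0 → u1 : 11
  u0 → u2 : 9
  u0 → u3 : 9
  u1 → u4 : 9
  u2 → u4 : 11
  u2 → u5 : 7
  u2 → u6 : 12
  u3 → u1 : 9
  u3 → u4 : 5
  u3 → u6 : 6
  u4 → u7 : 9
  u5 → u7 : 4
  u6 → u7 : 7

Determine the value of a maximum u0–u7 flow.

Augment u0→u1→u4→u7: bottleneck 9, flow now 9.
Augment u0→u2→u5→u7: bottleneck 4, flow now 13.
Augment u0→u2→u6→u7: bottleneck 5, flow now 18.
Augment u0→u3→u6→u7: bottleneck 2, flow now 20.
No augmenting path remains; maximum flow = 20.
In the residual graph, reachable from u0: {u0, u1, u2, u3, u4, u5, u6}.
Min-cut edges: u4→u7 (9), u5→u7 (4), u6→u7 (7); capacity 9 + 4 + 7 = 20.
This cut is saturated, so no flow can exceed 20.

20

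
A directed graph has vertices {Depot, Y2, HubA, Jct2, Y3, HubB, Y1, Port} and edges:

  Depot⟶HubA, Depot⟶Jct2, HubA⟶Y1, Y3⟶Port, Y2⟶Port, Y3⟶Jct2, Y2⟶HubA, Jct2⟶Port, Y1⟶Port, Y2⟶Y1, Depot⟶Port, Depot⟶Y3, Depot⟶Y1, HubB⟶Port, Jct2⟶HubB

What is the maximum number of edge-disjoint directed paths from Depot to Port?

Assign every edge capacity 1; by Menger, the answer equals the max flow.
Path Depot→Port (+1); total 1.
Path Depot→Jct2→Port (+1); total 2.
Path Depot→Y3→Port (+1); total 3.
Path Depot→Y1→Port (+1); total 4.
No residual Depot→Port path; max flow = 4.
Certifying cut of size 4: {Depot→Jct2, Depot→Port, Depot→Y3, Y1→Port}.

4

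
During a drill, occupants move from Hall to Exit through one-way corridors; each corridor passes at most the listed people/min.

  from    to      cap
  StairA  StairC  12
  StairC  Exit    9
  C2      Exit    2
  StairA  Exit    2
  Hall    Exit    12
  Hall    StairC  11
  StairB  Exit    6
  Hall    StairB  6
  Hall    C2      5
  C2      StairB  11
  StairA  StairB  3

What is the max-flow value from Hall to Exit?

Augment Hall→Exit: bottleneck 12, flow now 12.
Augment Hall→C2→Exit: bottleneck 2, flow now 14.
Augment Hall→StairC→Exit: bottleneck 9, flow now 23.
Augment Hall→StairB→Exit: bottleneck 6, flow now 29.
No augmenting path remains; maximum flow = 29.
In the residual graph, reachable from Hall: {Hall, C2, StairC, StairB}.
Min-cut edges: Hall→Exit (12), C2→Exit (2), StairC→Exit (9), StairB→Exit (6); capacity 12 + 2 + 9 + 6 = 29.
This cut is saturated, so no flow can exceed 29.

29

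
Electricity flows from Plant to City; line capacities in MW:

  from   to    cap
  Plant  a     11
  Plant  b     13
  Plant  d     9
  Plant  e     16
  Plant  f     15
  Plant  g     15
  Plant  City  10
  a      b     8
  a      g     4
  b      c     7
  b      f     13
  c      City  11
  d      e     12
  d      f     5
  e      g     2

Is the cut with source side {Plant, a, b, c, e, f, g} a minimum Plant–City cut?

No — its capacity is 30, but the minimum cut has capacity 17.

Given cut capacity: 9 + 10 + 11 = 30.
Augment Plant→City: bottleneck 10, flow now 10.
Augment Plant→b→c→City: bottleneck 7, flow now 17.
No augmenting path remains; maximum flow = 17.
In the residual graph, reachable from Plant: {Plant, a, b, d, e, f, g}.
Min-cut edges: Plant→City (10), b→c (7); capacity 10 + 7 = 17.
Cut capacity 30 exceeds the max flow 17, so it is not minimum.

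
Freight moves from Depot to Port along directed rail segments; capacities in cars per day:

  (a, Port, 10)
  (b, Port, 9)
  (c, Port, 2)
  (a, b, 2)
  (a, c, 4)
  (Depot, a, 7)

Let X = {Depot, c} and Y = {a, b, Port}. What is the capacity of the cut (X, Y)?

9

Edges leaving {Depot, c}: Depot→a (7), c→Port (2).
Cut capacity = 7 + 2 = 9.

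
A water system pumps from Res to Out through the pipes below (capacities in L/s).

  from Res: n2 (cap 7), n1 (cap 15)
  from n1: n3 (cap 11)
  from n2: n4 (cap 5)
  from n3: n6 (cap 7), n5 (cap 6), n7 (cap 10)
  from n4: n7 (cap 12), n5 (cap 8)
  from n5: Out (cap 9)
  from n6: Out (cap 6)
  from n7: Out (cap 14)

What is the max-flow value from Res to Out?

Augment Res→n1→n3→n5→Out: bottleneck 6, flow now 6.
Augment Res→n1→n3→n6→Out: bottleneck 5, flow now 11.
Augment Res→n2→n4→n5→Out: bottleneck 3, flow now 14.
Augment Res→n2→n4→n7→Out: bottleneck 2, flow now 16.
No augmenting path remains; maximum flow = 16.
In the residual graph, reachable from Res: {Res, n1, n2}.
Min-cut edges: n1→n3 (11), n2→n4 (5); capacity 11 + 5 = 16.
This cut is saturated, so no flow can exceed 16.

16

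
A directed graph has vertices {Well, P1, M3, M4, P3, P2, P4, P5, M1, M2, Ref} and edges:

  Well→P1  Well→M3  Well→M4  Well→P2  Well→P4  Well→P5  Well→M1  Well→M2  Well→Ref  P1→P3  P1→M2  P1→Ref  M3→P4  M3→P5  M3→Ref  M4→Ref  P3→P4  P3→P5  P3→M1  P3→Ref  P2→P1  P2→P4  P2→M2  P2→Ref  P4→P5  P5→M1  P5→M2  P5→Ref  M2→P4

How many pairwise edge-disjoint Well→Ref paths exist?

6

Assign every edge capacity 1; by Menger, the answer equals the max flow.
Path Well→Ref (+1); total 1.
Path Well→P1→Ref (+1); total 2.
Path Well→M3→Ref (+1); total 3.
Path Well→M4→Ref (+1); total 4.
Path Well→P2→Ref (+1); total 5.
Path Well→P5→Ref (+1); total 6.
No residual Well→Ref path; max flow = 6.
Certifying cut of size 6: {P5→Ref, Well→M3, Well→M4, Well→P1, Well→P2, Well→Ref}.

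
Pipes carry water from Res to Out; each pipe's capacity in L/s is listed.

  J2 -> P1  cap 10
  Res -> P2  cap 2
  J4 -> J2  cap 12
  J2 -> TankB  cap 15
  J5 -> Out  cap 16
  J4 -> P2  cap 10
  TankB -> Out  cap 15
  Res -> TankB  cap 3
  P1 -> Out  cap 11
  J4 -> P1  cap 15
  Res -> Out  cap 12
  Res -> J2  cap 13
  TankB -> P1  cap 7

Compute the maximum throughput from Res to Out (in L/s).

28

Augment Res→Out: bottleneck 12, flow now 12.
Augment Res→TankB→Out: bottleneck 3, flow now 15.
Augment Res→J2→TankB→Out: bottleneck 12, flow now 27.
Augment Res→J2→P1→Out: bottleneck 1, flow now 28.
No augmenting path remains; maximum flow = 28.
In the residual graph, reachable from Res: {Res, P2}.
Min-cut edges: Res→J2 (13), Res→TankB (3), Res→Out (12); capacity 13 + 3 + 12 = 28.
This cut is saturated, so no flow can exceed 28.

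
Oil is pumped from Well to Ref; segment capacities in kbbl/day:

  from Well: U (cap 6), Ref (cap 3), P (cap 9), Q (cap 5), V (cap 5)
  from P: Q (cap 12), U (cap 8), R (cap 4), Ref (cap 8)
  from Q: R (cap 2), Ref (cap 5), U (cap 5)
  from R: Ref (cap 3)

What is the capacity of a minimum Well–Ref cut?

17

Augment Well→Ref: bottleneck 3, flow now 3.
Augment Well→P→Ref: bottleneck 8, flow now 11.
Augment Well→Q→Ref: bottleneck 5, flow now 16.
Augment Well→P→R→Ref: bottleneck 1, flow now 17.
No augmenting path remains; maximum flow = 17.
By max-flow min-cut, the minimum cut capacity equals the max flow.
In the residual graph, reachable from Well: {Well, U, V}.
Min-cut edges: Well→P (9), Well→Q (5), Well→Ref (3); capacity 9 + 5 + 3 = 17.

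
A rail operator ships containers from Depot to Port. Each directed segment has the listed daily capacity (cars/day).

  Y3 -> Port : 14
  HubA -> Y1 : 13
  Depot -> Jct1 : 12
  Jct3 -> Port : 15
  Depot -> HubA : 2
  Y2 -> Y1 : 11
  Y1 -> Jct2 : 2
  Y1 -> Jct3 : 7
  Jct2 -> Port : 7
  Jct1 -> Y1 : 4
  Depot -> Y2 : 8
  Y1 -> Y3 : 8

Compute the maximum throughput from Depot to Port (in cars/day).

14

Augment Depot→HubA→Y1→Y3→Port: bottleneck 2, flow now 2.
Augment Depot→Jct1→Y1→Y3→Port: bottleneck 4, flow now 6.
Augment Depot→Y2→Y1→Y3→Port: bottleneck 2, flow now 8.
Augment Depot→Y2→Y1→Jct2→Port: bottleneck 2, flow now 10.
Augment Depot→Y2→Y1→Jct3→Port: bottleneck 4, flow now 14.
No augmenting path remains; maximum flow = 14.
In the residual graph, reachable from Depot: {Depot, Jct1}.
Min-cut edges: Depot→HubA (2), Depot→Y2 (8), Jct1→Y1 (4); capacity 2 + 8 + 4 = 14.
This cut is saturated, so no flow can exceed 14.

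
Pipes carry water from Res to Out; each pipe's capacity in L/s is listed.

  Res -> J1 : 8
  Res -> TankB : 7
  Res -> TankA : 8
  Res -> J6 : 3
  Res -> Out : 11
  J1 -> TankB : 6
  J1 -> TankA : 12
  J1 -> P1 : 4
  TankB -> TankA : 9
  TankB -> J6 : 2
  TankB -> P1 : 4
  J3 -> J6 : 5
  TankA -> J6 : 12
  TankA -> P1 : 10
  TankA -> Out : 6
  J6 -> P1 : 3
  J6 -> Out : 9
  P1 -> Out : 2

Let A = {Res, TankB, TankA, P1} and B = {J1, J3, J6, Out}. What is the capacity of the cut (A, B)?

44

Edges leaving {Res, TankB, TankA, P1}: Res→J1 (8), Res→J6 (3), Res→Out (11), TankB→J6 (2), TankA→J6 (12), TankA→Out (6), P1→Out (2).
Cut capacity = 8 + 3 + 11 + 2 + 12 + 6 + 2 = 44.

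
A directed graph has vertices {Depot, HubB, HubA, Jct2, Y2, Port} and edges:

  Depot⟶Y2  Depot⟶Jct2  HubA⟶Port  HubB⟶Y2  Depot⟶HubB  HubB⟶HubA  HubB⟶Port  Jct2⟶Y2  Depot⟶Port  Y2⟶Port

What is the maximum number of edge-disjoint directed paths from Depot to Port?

3

Assign every edge capacity 1; by Menger, the answer equals the max flow.
Path Depot→Port (+1); total 1.
Path Depot→HubB→Port (+1); total 2.
Path Depot→Y2→Port (+1); total 3.
No residual Depot→Port path; max flow = 3.
Certifying cut of size 3: {Depot→HubB, Depot→Port, Y2→Port}.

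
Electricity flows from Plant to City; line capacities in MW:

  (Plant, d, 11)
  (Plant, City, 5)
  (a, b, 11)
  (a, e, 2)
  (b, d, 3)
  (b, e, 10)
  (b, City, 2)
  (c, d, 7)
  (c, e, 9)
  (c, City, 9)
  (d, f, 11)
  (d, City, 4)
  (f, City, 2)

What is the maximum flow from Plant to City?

Augment Plant→City: bottleneck 5, flow now 5.
Augment Plant→d→City: bottleneck 4, flow now 9.
Augment Plant→d→f→City: bottleneck 2, flow now 11.
No augmenting path remains; maximum flow = 11.
In the residual graph, reachable from Plant: {Plant, d, f}.
Min-cut edges: Plant→City (5), d→City (4), f→City (2); capacity 5 + 4 + 2 = 11.
This cut is saturated, so no flow can exceed 11.

11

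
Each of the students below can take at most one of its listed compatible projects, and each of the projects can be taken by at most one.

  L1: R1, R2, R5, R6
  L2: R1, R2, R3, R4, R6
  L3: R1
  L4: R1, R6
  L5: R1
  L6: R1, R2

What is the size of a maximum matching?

5

Unit-capacity flow: source→left, listed edges, right→sink; max matching = max flow.
Augmenting path L1→R1 (+1); matched 1.
Augmenting path L2→R2 (+1); matched 2.
Augmenting path L4→R6 (+1); matched 3.
Augmenting path L3→R1→L1→R5 (+1); matched 4.
Augmenting path L6→R2→L2→R3 (+1); matched 5.
No augmenting path remains; maximum matching = 5.
König certificate: {L1, L2, L4, L6, R1} is a vertex cover of size 5 (every listed pair touches it), so no matching can be larger.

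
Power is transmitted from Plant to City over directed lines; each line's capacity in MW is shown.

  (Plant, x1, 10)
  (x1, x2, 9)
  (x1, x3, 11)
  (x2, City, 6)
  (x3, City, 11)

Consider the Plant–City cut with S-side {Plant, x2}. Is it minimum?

No — its capacity is 16, but the minimum cut has capacity 10.

Given cut capacity: 10 + 6 = 16.
Augment Plant→x1→x2→City: bottleneck 6, flow now 6.
Augment Plant→x1→x3→City: bottleneck 4, flow now 10.
No augmenting path remains; maximum flow = 10.
In the residual graph, reachable from Plant: {Plant}.
Min-cut edges: Plant→x1 (10); capacity 10 = 10.
Cut capacity 16 exceeds the max flow 10, so it is not minimum.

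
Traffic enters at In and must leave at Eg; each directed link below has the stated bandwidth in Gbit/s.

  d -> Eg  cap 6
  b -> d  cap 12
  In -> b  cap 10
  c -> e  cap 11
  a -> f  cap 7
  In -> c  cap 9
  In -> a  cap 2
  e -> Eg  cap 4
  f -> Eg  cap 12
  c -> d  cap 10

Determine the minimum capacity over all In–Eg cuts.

Augment In→a→f→Eg: bottleneck 2, flow now 2.
Augment In→b→d→Eg: bottleneck 6, flow now 8.
Augment In→c→e→Eg: bottleneck 4, flow now 12.
No augmenting path remains; maximum flow = 12.
By max-flow min-cut, the minimum cut capacity equals the max flow.
In the residual graph, reachable from In: {In, b, c, d, e}.
Min-cut edges: In→a (2), d→Eg (6), e→Eg (4); capacity 2 + 6 + 4 = 12.

12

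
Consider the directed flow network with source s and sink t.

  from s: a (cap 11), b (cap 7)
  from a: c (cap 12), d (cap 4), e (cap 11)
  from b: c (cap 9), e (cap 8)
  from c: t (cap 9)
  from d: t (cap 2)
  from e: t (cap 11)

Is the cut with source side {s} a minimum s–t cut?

Given cut capacity: 11 + 7 = 18.
Augment s→a→c→t: bottleneck 9, flow now 9.
Augment s→a→d→t: bottleneck 2, flow now 11.
Augment s→b→e→t: bottleneck 7, flow now 18.
No augmenting path remains; maximum flow = 18.
Cut capacity 18 equals the max flow, so it is a minimum cut.

Yes — it is a minimum cut (capacity 18).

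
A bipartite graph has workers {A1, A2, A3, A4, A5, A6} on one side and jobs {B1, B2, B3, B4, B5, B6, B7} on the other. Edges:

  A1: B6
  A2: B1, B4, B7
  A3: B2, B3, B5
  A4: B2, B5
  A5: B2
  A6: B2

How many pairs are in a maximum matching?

Unit-capacity flow: source→left, listed edges, right→sink; max matching = max flow.
Augmenting path A1→B6 (+1); matched 1.
Augmenting path A2→B1 (+1); matched 2.
Augmenting path A3→B2 (+1); matched 3.
Augmenting path A4→B5 (+1); matched 4.
Augmenting path A5→B2→A3→B3 (+1); matched 5.
No augmenting path remains; maximum matching = 5.
König certificate: {A1, A2, A3, A4, B2} is a vertex cover of size 5 (every listed pair touches it), so no matching can be larger.

5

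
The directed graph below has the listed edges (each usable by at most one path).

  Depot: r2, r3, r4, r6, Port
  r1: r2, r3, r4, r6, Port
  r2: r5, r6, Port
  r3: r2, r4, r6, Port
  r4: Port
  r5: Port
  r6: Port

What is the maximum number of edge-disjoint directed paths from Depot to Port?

Assign every edge capacity 1; by Menger, the answer equals the max flow.
Path Depot→Port (+1); total 1.
Path Depot→r2→Port (+1); total 2.
Path Depot→r3→Port (+1); total 3.
Path Depot→r4→Port (+1); total 4.
Path Depot→r6→Port (+1); total 5.
No residual Depot→Port path; max flow = 5.
Certifying cut of size 5: {Depot→Port, Depot→r2, Depot→r3, Depot→r4, Depot→r6}.

5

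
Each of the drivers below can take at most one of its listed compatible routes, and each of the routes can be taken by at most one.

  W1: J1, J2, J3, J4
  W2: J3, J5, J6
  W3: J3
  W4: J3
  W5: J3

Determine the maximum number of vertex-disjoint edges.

Unit-capacity flow: source→left, listed edges, right→sink; max matching = max flow.
Augmenting path W1→J1 (+1); matched 1.
Augmenting path W2→J3 (+1); matched 2.
Augmenting path W3→J3→W2→J5 (+1); matched 3.
No augmenting path remains; maximum matching = 3.
König certificate: {W1, W2, J3} is a vertex cover of size 3 (every listed pair touches it), so no matching can be larger.

3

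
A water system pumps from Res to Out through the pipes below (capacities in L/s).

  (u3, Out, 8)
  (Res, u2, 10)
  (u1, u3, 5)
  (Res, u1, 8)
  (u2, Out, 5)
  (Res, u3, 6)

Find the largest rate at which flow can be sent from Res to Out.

Augment Res→u2→Out: bottleneck 5, flow now 5.
Augment Res→u3→Out: bottleneck 6, flow now 11.
Augment Res→u1→u3→Out: bottleneck 2, flow now 13.
No augmenting path remains; maximum flow = 13.
In the residual graph, reachable from Res: {Res, u1, u2, u3}.
Min-cut edges: u2→Out (5), u3→Out (8); capacity 5 + 8 = 13.
This cut is saturated, so no flow can exceed 13.

13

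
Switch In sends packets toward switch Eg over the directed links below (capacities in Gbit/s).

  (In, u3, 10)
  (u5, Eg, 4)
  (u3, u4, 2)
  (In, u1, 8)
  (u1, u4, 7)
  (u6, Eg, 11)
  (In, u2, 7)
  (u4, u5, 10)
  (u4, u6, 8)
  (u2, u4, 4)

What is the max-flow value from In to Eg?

12

Augment In→u1→u4→u5→Eg: bottleneck 4, flow now 4.
Augment In→u1→u4→u6→Eg: bottleneck 3, flow now 7.
Augment In→u2→u4→u6→Eg: bottleneck 4, flow now 11.
Augment In→u3→u4→u6→Eg: bottleneck 1, flow now 12.
No augmenting path remains; maximum flow = 12.
In the residual graph, reachable from In: {In, u1, u2, u3, u4, u5}.
Min-cut edges: u4→u6 (8), u5→Eg (4); capacity 8 + 4 = 12.
This cut is saturated, so no flow can exceed 12.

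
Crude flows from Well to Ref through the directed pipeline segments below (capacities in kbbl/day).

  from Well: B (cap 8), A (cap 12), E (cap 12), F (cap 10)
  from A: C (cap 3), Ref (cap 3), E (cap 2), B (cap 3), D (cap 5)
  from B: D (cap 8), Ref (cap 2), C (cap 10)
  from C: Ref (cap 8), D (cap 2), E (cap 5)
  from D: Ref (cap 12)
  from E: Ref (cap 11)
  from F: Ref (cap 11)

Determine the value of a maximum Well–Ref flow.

Augment Well→A→Ref: bottleneck 3, flow now 3.
Augment Well→B→Ref: bottleneck 2, flow now 5.
Augment Well→E→Ref: bottleneck 11, flow now 16.
Augment Well→F→Ref: bottleneck 10, flow now 26.
Augment Well→A→C→Ref: bottleneck 3, flow now 29.
Augment Well→A→D→Ref: bottleneck 5, flow now 34.
Augment Well→B→C→Ref: bottleneck 5, flow now 39.
Augment Well→B→D→Ref: bottleneck 1, flow now 40.
Augment Well→A→B→D→Ref: bottleneck 1, flow now 41.
No augmenting path remains; maximum flow = 41.
In the residual graph, reachable from Well: {Well, E}.
Min-cut edges: Well→A (12), Well→B (8), Well→F (10), E→Ref (11); capacity 12 + 8 + 10 + 11 = 41.
This cut is saturated, so no flow can exceed 41.

41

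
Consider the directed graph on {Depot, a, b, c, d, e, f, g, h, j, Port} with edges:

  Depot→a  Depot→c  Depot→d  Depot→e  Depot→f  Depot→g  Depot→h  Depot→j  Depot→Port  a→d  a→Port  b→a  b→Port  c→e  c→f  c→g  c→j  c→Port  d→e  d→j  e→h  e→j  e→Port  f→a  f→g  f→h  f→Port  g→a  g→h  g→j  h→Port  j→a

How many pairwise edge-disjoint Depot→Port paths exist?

6

Assign every edge capacity 1; by Menger, the answer equals the max flow.
Path Depot→Port (+1); total 1.
Path Depot→a→Port (+1); total 2.
Path Depot→c→Port (+1); total 3.
Path Depot→e→Port (+1); total 4.
Path Depot→f→Port (+1); total 5.
Path Depot→h→Port (+1); total 6.
No residual Depot→Port path; max flow = 6.
Certifying cut of size 6: {Depot→Port, Depot→c, Depot→f, a→Port, e→Port, h→Port}.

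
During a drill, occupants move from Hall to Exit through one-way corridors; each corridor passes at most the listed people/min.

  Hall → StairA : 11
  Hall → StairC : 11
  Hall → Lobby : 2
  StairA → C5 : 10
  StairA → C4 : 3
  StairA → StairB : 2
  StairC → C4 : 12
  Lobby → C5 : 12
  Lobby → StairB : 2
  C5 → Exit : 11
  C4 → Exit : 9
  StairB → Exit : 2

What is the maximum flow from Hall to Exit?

22

Augment Hall→StairA→C5→Exit: bottleneck 10, flow now 10.
Augment Hall→StairA→C4→Exit: bottleneck 1, flow now 11.
Augment Hall→StairC→C4→Exit: bottleneck 8, flow now 19.
Augment Hall→Lobby→C5→Exit: bottleneck 1, flow now 20.
Augment Hall→Lobby→StairB→Exit: bottleneck 1, flow now 21.
Augment Hall→StairC→C4→StairA→StairB→Exit: bottleneck 1, flow now 22. (uses reverse residual edge)
No augmenting path remains; maximum flow = 22.
In the residual graph, reachable from Hall: {Hall, StairC, C4}.
Min-cut edges: Hall→StairA (11), Hall→Lobby (2), C4→Exit (9); capacity 11 + 2 + 9 = 22.
This cut is saturated, so no flow can exceed 22.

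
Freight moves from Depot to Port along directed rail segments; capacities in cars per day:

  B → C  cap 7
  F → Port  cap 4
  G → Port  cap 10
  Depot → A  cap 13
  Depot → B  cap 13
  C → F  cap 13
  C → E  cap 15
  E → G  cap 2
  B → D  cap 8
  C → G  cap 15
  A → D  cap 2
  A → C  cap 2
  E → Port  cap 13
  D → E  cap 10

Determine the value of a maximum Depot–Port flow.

17

Augment Depot→A→C→E→Port: bottleneck 2, flow now 2.
Augment Depot→A→D→E→Port: bottleneck 2, flow now 4.
Augment Depot→B→C→E→Port: bottleneck 7, flow now 11.
Augment Depot→B→D→E→Port: bottleneck 2, flow now 13.
Augment Depot→B→D→E→G→Port: bottleneck 2, flow now 15.
Augment Depot→B→D→E→C→F→Port: bottleneck 2, flow now 17. (uses reverse residual edge)
No augmenting path remains; maximum flow = 17.
In the residual graph, reachable from Depot: {Depot, A}.
Min-cut edges: Depot→B (13), A→C (2), A→D (2); capacity 13 + 2 + 2 = 17.
This cut is saturated, so no flow can exceed 17.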